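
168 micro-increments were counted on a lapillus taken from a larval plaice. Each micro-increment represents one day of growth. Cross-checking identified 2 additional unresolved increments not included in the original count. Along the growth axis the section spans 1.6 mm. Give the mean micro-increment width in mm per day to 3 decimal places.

0.009 mm per day

Adjusted count: 168 + 2 = 170 micro-increments.
Extension rate ≈ 1.6 / 170 = 0.009 mm per day.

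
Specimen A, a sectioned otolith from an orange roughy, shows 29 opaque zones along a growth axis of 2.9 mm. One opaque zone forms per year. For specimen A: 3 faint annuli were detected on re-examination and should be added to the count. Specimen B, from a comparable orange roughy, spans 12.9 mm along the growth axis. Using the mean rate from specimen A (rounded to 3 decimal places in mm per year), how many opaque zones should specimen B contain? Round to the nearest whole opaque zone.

142 opaque zones

Specimen A: true opaque zone count = 29 + 3 = 32.
A: Extension rate ≈ 2.9 / 32 = 0.091 mm/yr.
B spans 12.9 / 0.091 = 141.76 years ≈ 142 opaque zones.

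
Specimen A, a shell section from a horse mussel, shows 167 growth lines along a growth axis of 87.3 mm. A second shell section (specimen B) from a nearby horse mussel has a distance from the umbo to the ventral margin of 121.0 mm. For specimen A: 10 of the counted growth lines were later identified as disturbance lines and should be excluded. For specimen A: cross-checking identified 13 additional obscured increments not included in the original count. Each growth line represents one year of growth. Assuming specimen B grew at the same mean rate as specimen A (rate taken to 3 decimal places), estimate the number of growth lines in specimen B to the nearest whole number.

Specimen A: correcting the raw count gives 167 − 10 + 13 = 170 true growth lines.
A: Mean rate = 87.3 mm / 170 years ≈ 0.514 mm/yr.
For B, 121.0 / 0.514 = 235.41 years ≈ 235 growth lines.

235 growth lines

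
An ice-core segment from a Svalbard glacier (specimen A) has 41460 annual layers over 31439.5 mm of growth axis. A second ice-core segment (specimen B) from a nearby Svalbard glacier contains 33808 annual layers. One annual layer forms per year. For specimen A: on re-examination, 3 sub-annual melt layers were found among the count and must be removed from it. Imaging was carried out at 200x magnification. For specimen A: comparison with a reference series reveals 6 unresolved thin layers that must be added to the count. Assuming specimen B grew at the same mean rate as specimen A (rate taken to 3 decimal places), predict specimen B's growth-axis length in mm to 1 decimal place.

25626.5 mm

Specimen A: adjusted count: 41460 − 3 + 6 = 41463 annual layers.
A: Extension rate ≈ 31439.5 / 41463 = 0.758 mm/year.
For B, 0.758 mm/year × 33808 years = 25626.5 mm.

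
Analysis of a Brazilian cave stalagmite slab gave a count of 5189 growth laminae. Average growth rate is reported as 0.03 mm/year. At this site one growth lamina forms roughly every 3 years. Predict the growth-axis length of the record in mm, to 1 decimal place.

5189 growth laminae at 3 years each span 5189 × 3 = 15567 years.
Length ≈ 0.03 × 15567 = 467.0 mm.

467.0 mm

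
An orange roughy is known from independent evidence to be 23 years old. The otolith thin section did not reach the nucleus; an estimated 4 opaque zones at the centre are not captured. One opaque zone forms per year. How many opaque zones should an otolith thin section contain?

19 opaque zones

Expected opaque zones over 23 years: 23.
Less the 4 uncaptured opaque zones: 23 − 4 = 19.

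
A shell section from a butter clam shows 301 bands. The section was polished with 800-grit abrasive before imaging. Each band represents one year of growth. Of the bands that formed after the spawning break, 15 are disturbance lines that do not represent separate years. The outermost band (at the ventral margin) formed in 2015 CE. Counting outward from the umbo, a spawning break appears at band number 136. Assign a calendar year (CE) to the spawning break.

1865 CE

Between band 136 and the ventral margin there are 301 − 136 = 165 bands.
165 − 15 false = 150 true bands after the spawning break.
The band at the ventral margin is 2015 CE, so the spawning break dates to 2015 − 150 = 1865 CE.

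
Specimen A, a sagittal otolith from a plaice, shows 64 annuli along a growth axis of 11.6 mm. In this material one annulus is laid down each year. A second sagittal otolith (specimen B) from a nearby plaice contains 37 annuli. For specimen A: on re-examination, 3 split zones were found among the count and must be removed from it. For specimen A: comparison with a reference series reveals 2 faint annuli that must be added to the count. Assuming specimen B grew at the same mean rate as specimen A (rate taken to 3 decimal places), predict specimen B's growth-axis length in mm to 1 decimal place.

6.8 mm

Specimen A: adjusted count: 64 − 3 + 2 = 63 annuli.
A: Extension rate ≈ 11.6 / 63 = 0.184 mm/year.
B's length ≈ 0.184 × 37 = 6.8 mm.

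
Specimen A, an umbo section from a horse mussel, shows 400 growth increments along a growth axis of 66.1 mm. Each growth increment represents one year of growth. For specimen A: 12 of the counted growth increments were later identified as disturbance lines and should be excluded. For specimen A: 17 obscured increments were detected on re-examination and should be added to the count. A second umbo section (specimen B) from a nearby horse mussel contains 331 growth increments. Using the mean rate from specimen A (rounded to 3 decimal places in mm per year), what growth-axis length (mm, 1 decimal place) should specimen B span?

54.0 mm

Specimen A: correcting the raw count gives 400 − 12 + 17 = 405 true growth increments.
A: Mean rate = 66.1 mm / 405 years ≈ 0.163 mm per year.
For B, 0.163 mm/year × 331 years = 54.0 mm.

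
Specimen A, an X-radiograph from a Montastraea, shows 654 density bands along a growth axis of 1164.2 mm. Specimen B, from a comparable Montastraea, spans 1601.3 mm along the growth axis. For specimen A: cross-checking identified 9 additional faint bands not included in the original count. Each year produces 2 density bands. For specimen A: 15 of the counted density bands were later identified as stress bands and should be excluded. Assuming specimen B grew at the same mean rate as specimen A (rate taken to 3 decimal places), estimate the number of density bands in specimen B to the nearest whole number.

Specimen A: correcting the raw count gives 654 − 15 + 9 = 648 true density bands.
Specimen A: with 2 density bands per year, 648 / 2 = 324 years.
A: 1164.2 mm over 324 years gives 1164.2 / 324 ≈ 3.593 mm per year.
For B, 1601.3 / 3.593 = 445.67 years; at 2 density bands per year that is 445.67 × 2 ≈ 891 density bands.

891 density bands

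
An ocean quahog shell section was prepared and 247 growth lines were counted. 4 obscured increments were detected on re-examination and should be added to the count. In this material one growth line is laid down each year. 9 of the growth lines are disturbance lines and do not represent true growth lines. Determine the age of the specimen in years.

242 years

After corrections the count is 247 − 9 + 4 = 242 growth lines.
One growth line per year makes the duration 242 years.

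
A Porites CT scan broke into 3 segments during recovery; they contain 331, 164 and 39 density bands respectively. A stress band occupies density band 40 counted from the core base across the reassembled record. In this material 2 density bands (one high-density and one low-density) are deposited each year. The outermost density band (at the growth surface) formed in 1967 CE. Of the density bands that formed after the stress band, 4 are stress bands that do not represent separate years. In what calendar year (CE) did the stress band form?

Total density bands = 331 + 164 + 39 = 534.
534 − 40 = 494 density bands lie beyond the stress band toward the growth surface.
494 − 4 false = 490 true density bands after the stress band.
With 2 density bands per year, 490 / 2 = 245 years.
1967 − 245 = 1722 CE.

1722 CE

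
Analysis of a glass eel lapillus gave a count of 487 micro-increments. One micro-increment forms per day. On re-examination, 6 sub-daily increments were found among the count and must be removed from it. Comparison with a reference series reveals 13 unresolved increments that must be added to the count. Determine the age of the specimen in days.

Adjusted count: 487 − 6 + 13 = 494 micro-increments.
With a one-to-one micro-increment periodicity this is 494 days.

494 days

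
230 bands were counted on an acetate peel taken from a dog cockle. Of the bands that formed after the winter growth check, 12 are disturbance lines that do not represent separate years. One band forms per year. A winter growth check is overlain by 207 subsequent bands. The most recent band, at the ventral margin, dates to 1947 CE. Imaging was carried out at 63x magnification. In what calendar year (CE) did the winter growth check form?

207 bands post-date the winter growth check.
Removing the 12 false bands leaves 207 − 12 = 195 true bands beyond the winter growth check.
Counting back 195 years from 1947 CE places the winter growth check in 1947 − 195 = 1752 CE.

1752 CE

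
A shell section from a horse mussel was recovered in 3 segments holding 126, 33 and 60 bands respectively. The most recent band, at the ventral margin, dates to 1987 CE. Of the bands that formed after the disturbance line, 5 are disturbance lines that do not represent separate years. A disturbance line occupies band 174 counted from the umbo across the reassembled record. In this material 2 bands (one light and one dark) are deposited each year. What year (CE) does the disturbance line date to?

1967 CE

Total bands = 126 + 33 + 60 = 219.
Between band 174 and the ventral margin there are 219 − 174 = 45 bands.
45 − 5 false = 40 true bands after the disturbance line.
With 2 bands per year, 40 / 2 = 20 years.
1987 − 20 = 1967 CE.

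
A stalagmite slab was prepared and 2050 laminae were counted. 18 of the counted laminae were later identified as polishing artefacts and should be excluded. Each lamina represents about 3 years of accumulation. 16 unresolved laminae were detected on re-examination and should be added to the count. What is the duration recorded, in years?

6144 yr

After corrections the count is 2050 − 18 + 16 = 2048 laminae.
At 3 years per lamina, 2048 × 3 = 6144 years.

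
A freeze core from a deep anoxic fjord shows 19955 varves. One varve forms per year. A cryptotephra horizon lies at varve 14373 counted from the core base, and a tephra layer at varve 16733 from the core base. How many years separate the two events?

16733 − 14373 = 2360 varves lie between the two events.
One varve per year makes the interval 2360 years.

2360 yr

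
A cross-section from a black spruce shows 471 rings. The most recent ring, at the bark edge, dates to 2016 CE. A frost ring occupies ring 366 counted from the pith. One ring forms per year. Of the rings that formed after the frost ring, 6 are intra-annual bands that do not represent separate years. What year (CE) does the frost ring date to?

Between ring 366 and the bark edge there are 471 − 366 = 105 rings.
Excluding 6 false rings: 105 − 6 = 99.
The ring at the bark edge is 2016 CE, so the frost ring dates to 2016 − 99 = 1917 CE.

1917 CE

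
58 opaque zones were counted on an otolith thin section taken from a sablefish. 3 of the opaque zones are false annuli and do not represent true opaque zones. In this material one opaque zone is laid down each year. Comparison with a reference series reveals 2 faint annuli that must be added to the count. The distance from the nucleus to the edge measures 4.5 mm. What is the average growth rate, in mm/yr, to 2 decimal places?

0.08 mm/yr

True opaque zone count = 58 − 3 + 2 = 57.
4.5 mm over 57 years gives 4.5 / 57 ≈ 0.08 mm/yr.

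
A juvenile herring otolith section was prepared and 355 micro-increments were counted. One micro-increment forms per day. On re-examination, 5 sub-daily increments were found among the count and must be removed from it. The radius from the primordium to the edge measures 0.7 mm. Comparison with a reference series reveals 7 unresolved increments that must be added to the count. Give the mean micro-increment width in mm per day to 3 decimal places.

0.002 mm per day

Adjusted count: 355 − 5 + 7 = 357 micro-increments.
Extension rate ≈ 0.7 / 357 = 0.002 mm per day.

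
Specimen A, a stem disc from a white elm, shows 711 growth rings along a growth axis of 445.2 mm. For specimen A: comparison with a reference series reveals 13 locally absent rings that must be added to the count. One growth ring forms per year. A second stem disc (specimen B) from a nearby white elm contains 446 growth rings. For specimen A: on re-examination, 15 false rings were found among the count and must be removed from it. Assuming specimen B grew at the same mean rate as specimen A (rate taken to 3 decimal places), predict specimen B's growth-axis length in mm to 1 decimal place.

Specimen A: correcting the raw count gives 711 − 15 + 13 = 709 true growth rings.
A: Extension rate ≈ 445.2 / 709 = 0.628 mm/yr.
B's length ≈ 0.628 × 446 = 280.1 mm.

280.1 mm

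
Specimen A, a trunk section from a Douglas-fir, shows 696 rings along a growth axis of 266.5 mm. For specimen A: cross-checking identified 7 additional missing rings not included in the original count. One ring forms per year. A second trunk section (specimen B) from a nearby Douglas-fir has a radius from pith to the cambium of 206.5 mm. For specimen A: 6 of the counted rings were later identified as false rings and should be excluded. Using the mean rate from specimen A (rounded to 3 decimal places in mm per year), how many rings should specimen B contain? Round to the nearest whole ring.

541 rings

Specimen A: true ring count = 696 − 6 + 7 = 697.
A: Extension rate ≈ 266.5 / 697 = 0.382 mm/year.
For B, 206.5 / 0.382 = 540.58 years ≈ 541 rings.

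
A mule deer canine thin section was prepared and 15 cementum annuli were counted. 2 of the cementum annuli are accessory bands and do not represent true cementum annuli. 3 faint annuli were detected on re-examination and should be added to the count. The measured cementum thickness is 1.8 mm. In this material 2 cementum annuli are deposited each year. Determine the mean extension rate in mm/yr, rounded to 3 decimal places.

True cementum annulus count = 15 − 2 + 3 = 16.
16 cementum annuli at 2 per year is 16 / 2 = 8 years.
Extension rate ≈ 1.8 / 8 = 0.225 mm/yr.

0.225 mm/yr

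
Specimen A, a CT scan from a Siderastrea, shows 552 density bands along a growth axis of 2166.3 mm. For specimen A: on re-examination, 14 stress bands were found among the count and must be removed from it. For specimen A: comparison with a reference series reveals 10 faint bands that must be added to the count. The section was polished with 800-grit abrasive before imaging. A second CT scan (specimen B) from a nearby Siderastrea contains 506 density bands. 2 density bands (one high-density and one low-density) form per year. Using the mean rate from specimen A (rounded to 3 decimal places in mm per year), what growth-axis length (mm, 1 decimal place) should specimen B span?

2000.2 mm

Specimen A: true density band count = 552 − 14 + 10 = 548.
Specimen A: with 2 density bands per year, 548 / 2 = 274 years.
A: Extension rate ≈ 2166.3 / 274 = 7.906 mm/year.
Specimen B: dividing by 2 density bands per year: 506 / 2 = 253 years. Length of B = 7.906 × 253 = 2000.2 mm.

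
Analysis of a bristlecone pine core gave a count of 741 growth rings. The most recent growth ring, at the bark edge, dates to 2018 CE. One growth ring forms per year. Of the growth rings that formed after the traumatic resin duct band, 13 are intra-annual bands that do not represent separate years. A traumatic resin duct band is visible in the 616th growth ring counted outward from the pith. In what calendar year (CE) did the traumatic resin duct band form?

1906 CE

The traumatic resin duct band sits at growth ring 616 from the pith, so 741 − 616 = 125 growth rings formed after it.
Removing the 13 false growth rings leaves 125 − 13 = 112 true growth rings beyond the traumatic resin duct band.
Counting back 112 years from 2018 CE places the traumatic resin duct band in 2018 − 112 = 1906 CE.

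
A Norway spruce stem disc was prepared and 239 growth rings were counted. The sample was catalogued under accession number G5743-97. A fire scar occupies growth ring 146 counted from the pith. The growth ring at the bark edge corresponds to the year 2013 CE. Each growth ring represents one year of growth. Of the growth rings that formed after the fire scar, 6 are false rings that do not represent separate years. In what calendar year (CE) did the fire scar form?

239 − 146 = 93 growth rings lie beyond the fire scar toward the bark edge.
93 − 6 false = 87 true growth rings after the fire scar.
Counting back 87 years from 2013 CE places the fire scar in 2013 − 87 = 1926 CE.

1926 CE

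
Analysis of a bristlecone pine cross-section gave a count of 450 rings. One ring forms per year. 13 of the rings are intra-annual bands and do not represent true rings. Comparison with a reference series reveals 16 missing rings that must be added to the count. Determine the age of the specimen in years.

453 years

True ring count = 450 − 13 + 16 = 453.
With a one-to-one ring periodicity this is 453 years.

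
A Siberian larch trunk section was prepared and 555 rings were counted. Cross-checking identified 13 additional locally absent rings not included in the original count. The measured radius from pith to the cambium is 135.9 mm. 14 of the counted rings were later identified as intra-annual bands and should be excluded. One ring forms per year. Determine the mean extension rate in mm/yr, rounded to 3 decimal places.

After corrections the count is 555 − 14 + 13 = 554 rings.
135.9 mm over 554 years gives 135.9 / 554 ≈ 0.245 mm/yr.

0.245 mm/yr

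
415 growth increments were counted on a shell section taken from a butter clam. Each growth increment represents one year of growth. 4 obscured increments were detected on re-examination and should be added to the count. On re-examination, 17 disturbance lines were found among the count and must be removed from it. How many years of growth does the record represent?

Correcting the raw count gives 415 − 17 + 4 = 402 true growth increments.
One growth increment per year makes the duration 402 years.

402 years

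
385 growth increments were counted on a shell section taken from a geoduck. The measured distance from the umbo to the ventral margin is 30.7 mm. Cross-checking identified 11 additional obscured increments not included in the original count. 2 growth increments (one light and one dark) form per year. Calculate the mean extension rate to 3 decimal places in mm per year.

Adjusted count: 385 + 11 = 396 growth increments.
396 growth increments at 2 per year is 396 / 2 = 198 years.
30.7 mm over 198 years gives 30.7 / 198 ≈ 0.155 mm per year.

0.155 mm per year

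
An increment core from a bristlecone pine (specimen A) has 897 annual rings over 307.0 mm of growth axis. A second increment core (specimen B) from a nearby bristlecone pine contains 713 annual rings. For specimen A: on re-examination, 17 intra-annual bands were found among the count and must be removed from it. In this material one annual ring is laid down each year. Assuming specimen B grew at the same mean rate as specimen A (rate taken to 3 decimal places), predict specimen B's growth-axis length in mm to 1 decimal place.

248.8 mm

Specimen A: correcting the raw count gives 897 − 17 = 880 true annual rings.
A: Mean rate = 307.0 mm / 880 years ≈ 0.349 mm/yr.
For B, 0.349 mm/year × 713 years = 248.8 mm.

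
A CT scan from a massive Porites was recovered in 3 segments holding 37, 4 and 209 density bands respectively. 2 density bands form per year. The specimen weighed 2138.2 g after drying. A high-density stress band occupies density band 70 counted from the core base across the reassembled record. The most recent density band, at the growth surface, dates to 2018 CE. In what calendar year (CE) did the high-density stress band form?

1928 CE

Total density bands = 37 + 4 + 209 = 250.
250 − 70 = 180 density bands lie beyond the high-density stress band toward the growth surface.
180 density bands at 2 per year is 180 / 2 = 90 years.
2018 − 90 = 1928 CE.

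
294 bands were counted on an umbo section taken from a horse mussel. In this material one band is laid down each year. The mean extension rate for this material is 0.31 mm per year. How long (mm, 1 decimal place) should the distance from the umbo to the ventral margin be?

The record spans 294 years at 0.31 mm per year.
Predicted length = 0.31 mm/year × 294 years = 91.1 mm.

91.1 mm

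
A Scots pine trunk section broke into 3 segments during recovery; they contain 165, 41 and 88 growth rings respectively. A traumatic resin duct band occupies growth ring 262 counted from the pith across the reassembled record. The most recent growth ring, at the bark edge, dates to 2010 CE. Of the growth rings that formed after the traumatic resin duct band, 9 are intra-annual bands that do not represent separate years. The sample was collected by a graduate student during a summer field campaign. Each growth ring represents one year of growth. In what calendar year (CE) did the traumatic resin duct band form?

1987 CE

Total growth rings = 165 + 41 + 88 = 294.
The traumatic resin duct band sits at growth ring 262 from the pith, so 294 − 262 = 32 growth rings formed after it.
32 − 9 false = 23 true growth rings after the traumatic resin duct band.
The growth ring at the bark edge is 2010 CE, so the traumatic resin duct band dates to 2010 − 23 = 1987 CE.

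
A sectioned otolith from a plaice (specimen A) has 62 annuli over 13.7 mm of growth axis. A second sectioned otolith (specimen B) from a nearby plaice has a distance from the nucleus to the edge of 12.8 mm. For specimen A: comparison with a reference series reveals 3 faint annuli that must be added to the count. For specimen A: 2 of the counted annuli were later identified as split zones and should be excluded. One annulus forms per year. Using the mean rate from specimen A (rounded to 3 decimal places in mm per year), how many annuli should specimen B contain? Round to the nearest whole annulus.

Specimen A: true annulus count = 62 − 2 + 3 = 63.
A: Extension rate ≈ 13.7 / 63 = 0.217 mm/yr.
For B, 12.8 / 0.217 = 58.99 years ≈ 59 annuli.

59 annuli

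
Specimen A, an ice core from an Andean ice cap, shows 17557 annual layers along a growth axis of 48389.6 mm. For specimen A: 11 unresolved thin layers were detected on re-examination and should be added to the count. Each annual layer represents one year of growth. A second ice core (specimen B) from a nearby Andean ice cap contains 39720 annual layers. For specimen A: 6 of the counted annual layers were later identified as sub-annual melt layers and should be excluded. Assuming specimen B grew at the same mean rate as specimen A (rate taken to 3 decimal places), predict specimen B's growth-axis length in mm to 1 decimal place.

109428.6 mm

Specimen A: adjusted count: 17557 − 6 + 11 = 17562 annual layers.
A: Extension rate ≈ 48389.6 / 17562 = 2.755 mm per year.
For B, 2.755 mm/year × 39720 years = 109428.6 mm.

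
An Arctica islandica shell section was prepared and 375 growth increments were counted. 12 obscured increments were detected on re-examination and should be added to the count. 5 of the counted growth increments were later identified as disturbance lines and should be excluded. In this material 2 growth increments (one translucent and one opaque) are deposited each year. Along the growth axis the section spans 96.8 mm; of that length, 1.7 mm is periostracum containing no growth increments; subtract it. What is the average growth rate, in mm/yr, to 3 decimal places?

0.498 mm/yr

After corrections the count is 375 − 5 + 12 = 382 growth increments.
382 growth increments at 2 per year is 382 / 2 = 191 years.
The growth record spans 96.8 − 1.7 = 95.1 mm.
Extension rate ≈ 95.1 / 191 = 0.498 mm/yr.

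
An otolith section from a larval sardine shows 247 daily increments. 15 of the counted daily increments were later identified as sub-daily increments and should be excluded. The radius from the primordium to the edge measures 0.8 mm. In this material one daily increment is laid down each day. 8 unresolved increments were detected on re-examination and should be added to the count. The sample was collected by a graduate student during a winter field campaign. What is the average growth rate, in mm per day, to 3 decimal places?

True daily increment count = 247 − 15 + 8 = 240.
Mean rate = 0.8 mm / 240 days ≈ 0.003 mm per day.

0.003 mm per day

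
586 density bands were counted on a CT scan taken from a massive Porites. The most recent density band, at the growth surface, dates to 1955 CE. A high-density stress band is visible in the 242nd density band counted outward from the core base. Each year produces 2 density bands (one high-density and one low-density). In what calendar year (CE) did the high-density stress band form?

1783 CE

586 − 242 = 344 density bands lie beyond the high-density stress band toward the growth surface.
Dividing by 2 density bands per year: 344 / 2 = 172 years.
The density band at the growth surface is 1955 CE, so the high-density stress band dates to 1955 − 172 = 1783 CE.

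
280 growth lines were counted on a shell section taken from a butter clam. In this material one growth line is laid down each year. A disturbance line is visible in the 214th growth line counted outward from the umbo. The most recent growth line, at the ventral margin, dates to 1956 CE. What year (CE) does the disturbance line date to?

1890 CE

The disturbance line sits at growth line 214 from the umbo, so 280 − 214 = 66 growth lines formed after it.
Counting back 66 years from 1956 CE places the disturbance line in 1956 − 66 = 1890 CE.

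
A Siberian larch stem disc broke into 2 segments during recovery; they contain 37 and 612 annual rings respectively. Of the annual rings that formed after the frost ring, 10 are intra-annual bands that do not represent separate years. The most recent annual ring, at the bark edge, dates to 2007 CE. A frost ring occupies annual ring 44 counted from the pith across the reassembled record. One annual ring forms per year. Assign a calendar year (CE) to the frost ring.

1412 CE

Total annual rings = 37 + 612 = 649.
649 − 44 = 605 annual rings lie beyond the frost ring toward the bark edge.
Removing the 10 false annual rings leaves 605 − 10 = 595 true annual rings beyond the frost ring.
Counting back 595 years from 2007 CE places the frost ring in 2007 − 595 = 1412 CE.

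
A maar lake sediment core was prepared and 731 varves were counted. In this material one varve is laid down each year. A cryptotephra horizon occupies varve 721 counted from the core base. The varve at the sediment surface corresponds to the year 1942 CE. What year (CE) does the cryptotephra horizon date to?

The cryptotephra horizon sits at varve 721 from the core base, so 731 − 721 = 10 varves formed after it.
1942 − 10 = 1932 CE.

1932 CE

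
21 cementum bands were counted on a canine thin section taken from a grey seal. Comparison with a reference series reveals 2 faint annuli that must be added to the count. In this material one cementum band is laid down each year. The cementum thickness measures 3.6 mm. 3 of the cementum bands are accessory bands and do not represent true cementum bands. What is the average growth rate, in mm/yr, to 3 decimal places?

0.180 mm/yr

Correcting the raw count gives 21 − 3 + 2 = 20 true cementum bands.
3.6 mm over 20 years gives 3.6 / 20 ≈ 0.180 mm/yr.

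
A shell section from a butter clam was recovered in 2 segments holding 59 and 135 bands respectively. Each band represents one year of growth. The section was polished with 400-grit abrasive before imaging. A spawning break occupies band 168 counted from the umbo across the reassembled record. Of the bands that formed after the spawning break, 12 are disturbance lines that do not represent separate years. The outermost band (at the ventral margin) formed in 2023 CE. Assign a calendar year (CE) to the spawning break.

Total bands = 59 + 135 = 194.
The spawning break sits at band 168 from the umbo, so 194 − 168 = 26 bands formed after it.
Excluding 12 false bands: 26 − 12 = 14.
2023 − 14 = 2009 CE.

2009 CE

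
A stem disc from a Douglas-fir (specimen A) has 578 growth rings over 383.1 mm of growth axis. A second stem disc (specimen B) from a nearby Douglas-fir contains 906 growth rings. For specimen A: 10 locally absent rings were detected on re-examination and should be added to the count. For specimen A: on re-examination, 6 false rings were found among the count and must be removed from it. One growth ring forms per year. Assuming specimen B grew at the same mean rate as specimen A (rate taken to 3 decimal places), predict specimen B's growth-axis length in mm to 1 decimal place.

596.1 mm

Specimen A: after corrections the count is 578 − 6 + 10 = 582 growth rings.
A: 383.1 mm over 582 years gives 383.1 / 582 ≈ 0.658 mm/year.
B's length ≈ 0.658 × 906 = 596.1 mm.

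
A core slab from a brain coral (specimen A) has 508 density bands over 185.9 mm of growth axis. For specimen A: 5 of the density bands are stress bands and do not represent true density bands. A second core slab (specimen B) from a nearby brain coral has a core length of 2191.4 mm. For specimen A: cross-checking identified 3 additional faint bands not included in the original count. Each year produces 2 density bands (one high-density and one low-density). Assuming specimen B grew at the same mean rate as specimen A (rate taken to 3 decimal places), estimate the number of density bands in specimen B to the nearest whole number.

5963 density bands

Specimen A: correcting the raw count gives 508 − 5 + 3 = 506 true density bands.
Specimen A: 506 density bands at 2 per year is 506 / 2 = 253 years.
A: Mean rate = 185.9 mm / 253 years ≈ 0.735 mm/yr.
Specimen B: 2191.4 mm / 0.735 mm per year = 2981.50 years; at 2 density bands per year that is 2981.50 × 2 ≈ 5963 density bands.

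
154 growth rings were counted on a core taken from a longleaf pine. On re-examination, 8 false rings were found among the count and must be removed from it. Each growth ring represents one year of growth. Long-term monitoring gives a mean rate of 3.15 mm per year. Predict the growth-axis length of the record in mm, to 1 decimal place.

459.9 mm

Adjusted count: 154 − 8 = 146 growth rings.
Predicted length = 3.15 mm/year × 146 years = 459.9 mm.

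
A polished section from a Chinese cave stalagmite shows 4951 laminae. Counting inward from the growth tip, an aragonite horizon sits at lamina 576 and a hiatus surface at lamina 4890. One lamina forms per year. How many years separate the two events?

4314 yr

4890 − 576 = 4314 laminae lie between the two events.
One lamina per year makes the interval 4314 years.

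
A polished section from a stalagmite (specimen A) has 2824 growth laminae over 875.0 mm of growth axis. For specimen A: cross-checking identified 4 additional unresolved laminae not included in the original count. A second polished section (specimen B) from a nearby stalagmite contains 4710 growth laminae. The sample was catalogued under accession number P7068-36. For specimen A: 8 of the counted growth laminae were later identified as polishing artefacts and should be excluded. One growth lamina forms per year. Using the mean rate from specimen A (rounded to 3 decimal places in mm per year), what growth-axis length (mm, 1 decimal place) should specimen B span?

Specimen A: true growth lamina count = 2824 − 8 + 4 = 2820.
A: 875.0 mm over 2820 years gives 875.0 / 2820 ≈ 0.310 mm per year.
B's length ≈ 0.310 × 4710 = 1460.1 mm.

1460.1 mm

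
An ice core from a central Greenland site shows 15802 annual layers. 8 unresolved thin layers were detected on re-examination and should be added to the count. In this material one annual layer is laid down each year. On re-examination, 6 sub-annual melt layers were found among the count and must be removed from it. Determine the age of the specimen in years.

Correcting the raw count gives 15802 − 6 + 8 = 15804 true annual layers.
One annual layer per year makes the duration 15804 years.

15804 years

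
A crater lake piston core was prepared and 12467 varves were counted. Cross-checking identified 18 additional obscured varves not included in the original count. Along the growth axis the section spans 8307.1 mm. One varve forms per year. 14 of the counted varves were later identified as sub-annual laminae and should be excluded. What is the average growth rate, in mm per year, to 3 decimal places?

0.666 mm per year

Correcting the raw count gives 12467 − 14 + 18 = 12471 true varves.
Mean rate = 8307.1 mm / 12471 years ≈ 0.666 mm per year.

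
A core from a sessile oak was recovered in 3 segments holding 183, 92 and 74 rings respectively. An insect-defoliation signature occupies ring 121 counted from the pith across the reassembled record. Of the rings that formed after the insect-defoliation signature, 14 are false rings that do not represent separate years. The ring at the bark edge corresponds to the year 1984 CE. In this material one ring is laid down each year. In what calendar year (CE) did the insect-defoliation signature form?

Total rings = 183 + 92 + 74 = 349.
The insect-defoliation signature sits at ring 121 from the pith, so 349 − 121 = 228 rings formed after it.
228 − 14 false = 214 true rings after the insect-defoliation signature.
1984 − 214 = 1770 CE.

1770 CE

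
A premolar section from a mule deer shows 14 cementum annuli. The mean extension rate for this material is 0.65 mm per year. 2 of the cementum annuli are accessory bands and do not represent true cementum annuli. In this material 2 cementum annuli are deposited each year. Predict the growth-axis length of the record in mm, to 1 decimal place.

After corrections the count is 14 − 2 = 12 cementum annuli.
12 cementum annuli at 2 per year is 12 / 2 = 6 years.
Length ≈ 0.65 × 6 = 3.9 mm.

3.9 mm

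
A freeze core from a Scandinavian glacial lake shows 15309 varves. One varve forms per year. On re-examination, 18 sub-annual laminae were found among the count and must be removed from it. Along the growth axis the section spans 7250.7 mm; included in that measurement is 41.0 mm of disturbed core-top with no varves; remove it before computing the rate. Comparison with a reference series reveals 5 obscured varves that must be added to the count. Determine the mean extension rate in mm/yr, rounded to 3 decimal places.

After corrections the count is 15309 − 18 + 5 = 15296 varves.
The growth record spans 7250.7 − 41.0 = 7209.7 mm.
7209.7 mm over 15296 years gives 7209.7 / 15296 ≈ 0.471 mm/yr.

0.471 mm/yr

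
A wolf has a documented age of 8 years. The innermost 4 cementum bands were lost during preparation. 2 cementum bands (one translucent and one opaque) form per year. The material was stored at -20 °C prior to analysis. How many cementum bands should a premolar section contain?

12 cementum bands

With 2 cementum bands per year, 8 years would produce 8 × 2 = 16 cementum bands.
Less the 4 uncaptured cementum bands: 16 − 4 = 12.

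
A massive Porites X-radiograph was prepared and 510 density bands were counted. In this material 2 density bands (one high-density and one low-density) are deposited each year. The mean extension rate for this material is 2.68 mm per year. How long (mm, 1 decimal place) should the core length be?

683.4 mm

With 2 density bands per year, 510 / 2 = 255 years.
255 years at 2.68 mm/year gives 2.68 × 255 = 683.4 mm.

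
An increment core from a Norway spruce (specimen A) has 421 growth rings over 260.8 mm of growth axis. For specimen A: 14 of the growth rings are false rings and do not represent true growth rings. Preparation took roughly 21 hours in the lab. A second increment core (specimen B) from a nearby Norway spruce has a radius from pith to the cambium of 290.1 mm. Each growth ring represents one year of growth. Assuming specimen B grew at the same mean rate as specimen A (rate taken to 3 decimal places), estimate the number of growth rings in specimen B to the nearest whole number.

453 growth rings

Specimen A: adjusted count: 421 − 14 = 407 growth rings.
A: 260.8 mm over 407 years gives 260.8 / 407 ≈ 0.641 mm/year.
Specimen B: 290.1 mm / 0.641 mm per year = 452.57 years ≈ 453 growth rings.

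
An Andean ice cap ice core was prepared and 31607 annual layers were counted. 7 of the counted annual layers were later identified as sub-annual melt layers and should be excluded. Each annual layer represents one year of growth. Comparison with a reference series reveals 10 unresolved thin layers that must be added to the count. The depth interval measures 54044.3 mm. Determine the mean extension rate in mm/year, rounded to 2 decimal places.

Adjusted count: 31607 − 7 + 10 = 31610 annual layers.
54044.3 mm over 31610 years gives 54044.3 / 31610 ≈ 1.71 mm/year.

1.71 mm/year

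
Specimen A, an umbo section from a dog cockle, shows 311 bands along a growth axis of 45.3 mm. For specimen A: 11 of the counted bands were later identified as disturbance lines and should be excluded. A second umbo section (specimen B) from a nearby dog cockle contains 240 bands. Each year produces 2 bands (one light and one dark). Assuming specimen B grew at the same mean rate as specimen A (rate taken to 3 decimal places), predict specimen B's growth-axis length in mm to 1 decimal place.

36.2 mm

Specimen A: true band count = 311 − 11 = 300.
Specimen A: dividing by 2 bands per year: 300 / 2 = 150 years.
A: Mean rate = 45.3 mm / 150 years ≈ 0.302 mm/year.
Specimen B: 240 bands at 2 per year is 240 / 2 = 120 years. B's length ≈ 0.302 × 120 = 36.2 mm.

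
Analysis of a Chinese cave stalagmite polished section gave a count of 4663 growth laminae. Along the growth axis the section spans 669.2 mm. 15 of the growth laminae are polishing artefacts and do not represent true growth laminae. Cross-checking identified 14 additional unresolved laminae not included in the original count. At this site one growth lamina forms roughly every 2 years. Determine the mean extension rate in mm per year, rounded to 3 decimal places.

0.072 mm per year

True growth lamina count = 4663 − 15 + 14 = 4662.
At 2 years per growth lamina, 4662 × 2 = 9324 years.
Extension rate ≈ 669.2 / 9324 = 0.072 mm per year.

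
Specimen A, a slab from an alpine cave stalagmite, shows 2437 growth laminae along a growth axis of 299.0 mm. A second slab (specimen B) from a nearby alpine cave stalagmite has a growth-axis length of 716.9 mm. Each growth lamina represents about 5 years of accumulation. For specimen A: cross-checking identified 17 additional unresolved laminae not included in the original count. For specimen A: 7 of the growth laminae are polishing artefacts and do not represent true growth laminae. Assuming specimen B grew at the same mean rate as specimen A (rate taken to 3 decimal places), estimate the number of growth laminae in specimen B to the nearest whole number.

5974 growth laminae

Specimen A: after corrections the count is 2437 − 7 + 17 = 2447 growth laminae.
Specimen A: 2447 growth laminae at 5 years each span 2447 × 5 = 12235 years.
A: 299.0 mm over 12235 years gives 299.0 / 12235 ≈ 0.024 mm/year.
Specimen B: 716.9 mm / 0.024 mm per year = 29870.83 years; at 5 years per growth lamina that is 29870.83 / 5 ≈ 5974 growth laminae.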